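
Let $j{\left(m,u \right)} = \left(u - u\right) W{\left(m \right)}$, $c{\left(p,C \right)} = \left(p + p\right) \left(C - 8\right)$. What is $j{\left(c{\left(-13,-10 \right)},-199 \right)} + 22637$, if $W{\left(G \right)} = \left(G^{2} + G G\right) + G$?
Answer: $22637$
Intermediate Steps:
$W{\left(G \right)} = G + 2 G^{2}$ ($W{\left(G \right)} = \left(G^{2} + G^{2}\right) + G = 2 G^{2} + G = G + 2 G^{2}$)
$c{\left(p,C \right)} = 2 p \left(-8 + C\right)$
$j{\left(m,u \right)} = 0$ ($j{\left(m,u \right)} = \left(u - u\right) m \left(1 + 2 m\right) = 0 m \left(1 + 2 m\right) = 0$)
$j{\left(c{\left(-13,-10 \right)},-199 \right)} + 22637 = 0 + 22637 = 22637$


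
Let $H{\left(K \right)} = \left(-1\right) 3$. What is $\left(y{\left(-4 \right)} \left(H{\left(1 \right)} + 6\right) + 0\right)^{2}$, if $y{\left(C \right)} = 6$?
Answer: $324$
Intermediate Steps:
$H{\left(K \right)} = -3$
$\left(y{\left(-4 \right)} \left(H{\left(1 \right)} + 6\right) + 0\right)^{2} = \left(6 \left(-3 + 6\right) + 0\right)^{2} = \left(6 \cdot 3 + 0\right)^{2} = \left(18 + 0\right)^{2} = 18^{2} = 324$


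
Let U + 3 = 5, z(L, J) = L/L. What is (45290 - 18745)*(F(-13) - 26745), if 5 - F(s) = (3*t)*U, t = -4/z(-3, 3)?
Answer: -709176220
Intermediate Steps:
z(L, J) = 1
t = -4 (t = -4/1 = -4*1 = -4)
U = 2 (U = -3 + 5 = 2)
F(s) = 29 (F(s) = 5 - 3*(-4)*2 = 5 - (-12)*2 = 5 - 1*(-24) = 5 + 24 = 29)
(45290 - 18745)*(F(-13) - 26745) = (45290 - 18745)*(29 - 26745) = 26545*(-26716) = -709176220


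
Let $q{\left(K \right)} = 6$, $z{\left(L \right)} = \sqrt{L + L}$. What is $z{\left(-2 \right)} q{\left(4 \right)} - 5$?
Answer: $-5 + 12 i \approx -5.0 + 12.0 i$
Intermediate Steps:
$z{\left(L \right)} = \sqrt{2} \sqrt{L}$ ($z{\left(L \right)} = \sqrt{2 L} = \sqrt{2} \sqrt{L}$)
$z{\left(-2 \right)} q{\left(4 \right)} - 5 = \sqrt{2} \sqrt{-2} \cdot 6 - 5 = \sqrt{2} i \sqrt{2} \cdot 6 - 5 = 2 i 6 - 5 = 12 i - 5 = -5 + 12 i$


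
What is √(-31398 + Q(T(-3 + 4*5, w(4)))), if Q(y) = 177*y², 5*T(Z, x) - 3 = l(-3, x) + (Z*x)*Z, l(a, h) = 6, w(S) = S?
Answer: 33*√8795 ≈ 3094.8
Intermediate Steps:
T(Z, x) = 9/5 + x*Z²/5 (T(Z, x) = ⅗ + (6 + (Z*x)*Z)/5 = ⅗ + (6 + x*Z²)/5 = ⅗ + (6/5 + x*Z²/5) = 9/5 + x*Z²/5)
√(-31398 + Q(T(-3 + 4*5, w(4)))) = √(-31398 + 177*(9/5 + (⅕)*4*(-3 + 4*5)²)²) = √(-31398 + 177*(9/5 + (⅕)*4*(-3 + 20)²)²) = √(-31398 + 177*(9/5 + (⅕)*4*17²)²) = √(-31398 + 177*(9/5 + (⅕)*4*289)²) = √(-31398 + 177*(9/5 + 1156/5)²) = √(-31398 + 177*233²) = √(-31398 + 177*54289) = √(-31398 + 9609153) = √9577755 = 33*√8795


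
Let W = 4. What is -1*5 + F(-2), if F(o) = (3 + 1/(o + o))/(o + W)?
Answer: -29/8 ≈ -3.6250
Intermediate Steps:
F(o) = (3 + 1/(2*o))/(4 + o) (F(o) = (3 + 1/(o + o))/(o + 4) = (3 + 1/(2*o))/(4 + o))
-1*5 + F(-2) = -1*5 + (½)*(1 + 6*(-2))/(-2*(4 - 2)) = -5 + (½)*(-½)*(1 - 12)/2 = -5 + (½)*(-½)*(½)*(-11) = -5 + 11/8 = -29/8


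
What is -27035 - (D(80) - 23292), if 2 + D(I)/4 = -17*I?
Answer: 1705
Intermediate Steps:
D(I) = -8 - 68*I (D(I) = -8 + 4*(-17*I) = -8 - 68*I)
-27035 - (D(80) - 23292) = -27035 - ((-8 - 68*80) - 23292) = -27035 - ((-8 - 5440) - 23292) = -27035 - (-5448 - 23292) = -27035 - 1*(-28740) = -27035 + 28740 = 1705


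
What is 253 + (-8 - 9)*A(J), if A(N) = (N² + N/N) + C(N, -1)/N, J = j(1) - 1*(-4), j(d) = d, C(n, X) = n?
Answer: -206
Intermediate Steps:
J = 5 (J = 1 - 1*(-4) = 1 + 4 = 5)
A(N) = 2 + N² (A(N) = (N² + N/N) + N/N = (N² + 1) + 1 = (1 + N²) + 1 = 2 + N²)
253 + (-8 - 9)*A(J) = 253 + (-8 - 9)*(2 + 5²) = 253 - 17*(2 + 25) = 253 - 17*27 = 253 - 459 = -206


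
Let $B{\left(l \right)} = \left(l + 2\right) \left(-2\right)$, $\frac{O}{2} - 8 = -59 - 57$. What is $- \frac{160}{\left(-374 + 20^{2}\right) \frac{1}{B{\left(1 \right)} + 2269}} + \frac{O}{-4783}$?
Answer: $- \frac{865911512}{62179} \approx -13926.0$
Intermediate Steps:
$O = -216$ ($O = 16 + 2 \left(-59 - 57\right) = 16 + 2 \left(-116\right) = 16 - 232 = -216$)
$B{\left(l \right)} = -4 - 2 l$ ($B{\left(l \right)} = \left(2 + l\right) \left(-2\right) = -4 - 2 l$)
$- \frac{160}{\left(-374 + 20^{2}\right) \frac{1}{B{\left(1 \right)} + 2269}} + \frac{O}{-4783} = - \frac{160}{\left(-374 + 20^{2}\right) \frac{1}{\left(-4 - 2\right) + 2269}} - \frac{216}{-4783} = - \frac{160}{\left(-374 + 400\right) \frac{1}{\left(-4 - 2\right) + 2269}} - - \frac{216}{4783} = - \frac{160}{26 \frac{1}{-6 + 2269}} + \frac{216}{4783} = - \frac{160}{26 \cdot \frac{1}{2263}} + \frac{216}{4783} = - \frac{160}{\frac{26}{2263}} + \frac{216}{4783} = \left(-160\right) \frac{2263}{26} + \frac{216}{4783} = - \frac{181040}{13} + \frac{216}{4783} = - \frac{865911512}{62179}$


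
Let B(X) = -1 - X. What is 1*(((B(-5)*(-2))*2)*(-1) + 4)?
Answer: 20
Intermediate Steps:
1*(((B(-5)*(-2))*2)*(-1) + 4) = 1*((((-1 - 1*(-5))*(-2))*2)*(-1) + 4) = 1*((((-1 + 5)*(-2))*2)*(-1) + 4) = 1*(((4*(-2))*2)*(-1) + 4) = 1*(-8*2*(-1) + 4) = 1*(-16*(-1) + 4) = 1*(16 + 4) = 1*20 = 20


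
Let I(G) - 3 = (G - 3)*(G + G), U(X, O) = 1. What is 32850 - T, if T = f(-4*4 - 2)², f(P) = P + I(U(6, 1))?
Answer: 32489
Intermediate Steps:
I(G) = 3 + 2*G*(-3 + G) (I(G) = 3 + (G - 3)*(G + G) = 3 + (-3 + G)*(2*G) = 3 + 2*G*(-3 + G))
f(P) = -1 + P (f(P) = P + (3 - 6*1 + 2*1²) = P + (3 - 6 + 2*1) = P + (3 - 6 + 2) = P - 1 = -1 + P)
T = 361 (T = (-1 + (-4*4 - 2))² = (-1 + (-16 - 2))² = (-1 - 18)² = (-19)² = 361)
32850 - T = 32850 - 1*361 = 32850 - 361 = 32489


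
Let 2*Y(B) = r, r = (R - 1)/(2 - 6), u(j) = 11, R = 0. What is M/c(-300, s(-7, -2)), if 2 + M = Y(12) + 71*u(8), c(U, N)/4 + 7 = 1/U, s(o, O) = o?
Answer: -467475/16808 ≈ -27.813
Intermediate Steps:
r = ¼ (r = (0 - 1)/(2 - 6) = -1/(-4) = -1*(-¼) = ¼ ≈ 0.25000)
c(U, N) = -28 + 4/U
Y(B) = ⅛ (Y(B) = (½)*(¼) = ⅛)
M = 6233/8 (M = -2 + (⅛ + 71*11) = -2 + (⅛ + 781) = -2 + 6249/8 = 6233/8 ≈ 779.13)
M/c(-300, s(-7, -2)) = 6233/(8*(-28 + 4/(-300))) = 6233/(8*(-28 + 4*(-1/300))) = 6233/(8*(-28 - 1/75)) = 6233/(8*(-2101/75)) = (6233/8)*(-75/2101) = -467475/16808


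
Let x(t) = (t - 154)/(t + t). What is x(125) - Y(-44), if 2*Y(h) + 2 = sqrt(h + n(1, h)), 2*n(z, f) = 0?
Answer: 221/250 - I*sqrt(11) ≈ 0.884 - 3.3166*I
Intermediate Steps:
x(t) = (-154 + t)/(2*t) (x(t) = (-154 + t)/((2*t)) = (-154 + t)*(1/(2*t)) = (-154 + t)/(2*t))
n(z, f) = 0 (n(z, f) = (1/2)*0 = 0)
Y(h) = -1 + sqrt(h)/2 (Y(h) = -1 + sqrt(h + 0)/2 = -1 + sqrt(h)/2)
x(125) - Y(-44) = (1/2)*(-154 + 125)/125 - (-1 + sqrt(-44)/2) = (1/2)*(1/125)*(-29) - (-1 + (2*I*sqrt(11))/2) = -29/250 - (-1 + I*sqrt(11)) = -29/250 + (1 - I*sqrt(11)) = 221/250 - I*sqrt(11)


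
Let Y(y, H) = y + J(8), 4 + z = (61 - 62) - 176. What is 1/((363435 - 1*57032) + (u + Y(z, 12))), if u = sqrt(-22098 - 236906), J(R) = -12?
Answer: 153105/46882411552 - I*sqrt(64751)/46882411552 ≈ 3.2657e-6 - 5.4277e-9*I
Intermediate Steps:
z = -181 (z = -4 + ((61 - 62) - 176) = -4 + (-1 - 176) = -4 - 177 = -181)
Y(y, H) = -12 + y (Y(y, H) = y - 12 = -12 + y)
u = 2*I*sqrt(64751) (u = sqrt(-259004) = 2*I*sqrt(64751) ≈ 508.92*I)
1/((363435 - 1*57032) + (u + Y(z, 12))) = 1/((363435 - 1*57032) + (2*I*sqrt(64751) + (-12 - 181))) = 1/((363435 - 57032) + (2*I*sqrt(64751) - 193)) = 1/(306403 + (-193 + 2*I*sqrt(64751))) = 1/(306210 + 2*I*sqrt(64751))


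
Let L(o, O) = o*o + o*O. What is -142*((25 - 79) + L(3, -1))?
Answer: 6816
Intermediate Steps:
L(o, O) = o² + O*o
-142*((25 - 79) + L(3, -1)) = -142*((25 - 79) + 3*(-1 + 3)) = -142*(-54 + 3*2) = -142*(-54 + 6) = -142*(-48) = 6816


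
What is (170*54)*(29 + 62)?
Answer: 835380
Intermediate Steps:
(170*54)*(29 + 62) = 9180*91 = 835380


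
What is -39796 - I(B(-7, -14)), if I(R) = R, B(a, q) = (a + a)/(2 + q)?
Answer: -238783/6 ≈ -39797.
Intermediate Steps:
B(a, q) = 2*a/(2 + q) (B(a, q) = (2*a)/(2 + q) = 2*a/(2 + q))
-39796 - I(B(-7, -14)) = -39796 - 2*(-7)/(2 - 14) = -39796 - 2*(-7)/(-12) = -39796 - 2*(-7)*(-1)/12 = -39796 - 1*7/6 = -39796 - 7/6 = -238783/6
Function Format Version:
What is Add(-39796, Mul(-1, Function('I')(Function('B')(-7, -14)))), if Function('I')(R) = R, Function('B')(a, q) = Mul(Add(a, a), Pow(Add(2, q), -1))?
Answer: Rational(-238783, 6) ≈ -39797.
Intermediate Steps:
Function('B')(a, q) = Mul(2, a, Pow(Add(2, q), -1)) (Function('B')(a, q) = Mul(Mul(2, a), Pow(Add(2, q), -1)) = Mul(2, a, Pow(Add(2, q), -1)))
Add(-39796, Mul(-1, Function('I')(Function('B')(-7, -14)))) = Add(-39796, Mul(-1, Mul(2, -7, Pow(Add(2, -14), -1)))) = Add(-39796, Mul(-1, Mul(2, -7, Pow(-12, -1)))) = Add(-39796, Mul(-1, Mul(2, -7, Rational(-1, 12)))) = Add(-39796, Mul(-1, Rational(7, 6))) = Add(-39796, Rational(-7, 6)) = Rational(-238783, 6)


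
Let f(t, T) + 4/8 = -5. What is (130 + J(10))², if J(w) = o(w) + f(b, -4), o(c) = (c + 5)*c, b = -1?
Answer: 301401/4 ≈ 75350.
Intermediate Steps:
f(t, T) = -11/2 (f(t, T) = -½ - 5 = -11/2)
o(c) = c*(5 + c) (o(c) = (5 + c)*c = c*(5 + c))
J(w) = -11/2 + w*(5 + w) (J(w) = w*(5 + w) - 11/2 = -11/2 + w*(5 + w))
(130 + J(10))² = (130 + (-11/2 + 10*(5 + 10)))² = (130 + (-11/2 + 10*15))² = (130 + (-11/2 + 150))² = (130 + 289/2)² = (549/2)² = 301401/4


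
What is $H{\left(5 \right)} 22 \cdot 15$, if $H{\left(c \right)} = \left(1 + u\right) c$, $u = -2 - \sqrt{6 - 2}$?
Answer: $-4950$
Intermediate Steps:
$u = -4$ ($u = -2 - \sqrt{4} = -2 - 2 = -4$)
$H{\left(c \right)} = - 3 c$ ($H{\left(c \right)} = \left(1 - 4\right) c = - 3 c$)
$H{\left(5 \right)} 22 \cdot 15 = \left(-3\right) 5 \cdot 22 \cdot 15 = \left(-15\right) 22 \cdot 15 = \left(-330\right) 15 = -4950$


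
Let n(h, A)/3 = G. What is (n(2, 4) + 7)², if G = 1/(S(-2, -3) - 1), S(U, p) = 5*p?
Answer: 11881/256 ≈ 46.410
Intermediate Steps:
G = -1/16 (G = 1/(5*(-3) - 1) = 1/(-15 - 1) = 1/(-16) = -1/16 ≈ -0.062500)
n(h, A) = -3/16 (n(h, A) = 3*(-1/16) = -3/16)
(n(2, 4) + 7)² = (-3/16 + 7)² = (109/16)² = 11881/256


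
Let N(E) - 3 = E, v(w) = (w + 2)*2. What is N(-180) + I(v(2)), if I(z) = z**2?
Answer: -113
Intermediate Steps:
v(w) = 4 + 2*w (v(w) = (2 + w)*2 = 4 + 2*w)
N(E) = 3 + E
N(-180) + I(v(2)) = (3 - 180) + (4 + 2*2)**2 = -177 + (4 + 4)**2 = -177 + 8**2 = -177 + 64 = -113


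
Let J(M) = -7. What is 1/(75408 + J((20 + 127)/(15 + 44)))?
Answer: 1/75401 ≈ 1.3262e-5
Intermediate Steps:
1/(75408 + J((20 + 127)/(15 + 44))) = 1/(75408 - 7) = 1/75401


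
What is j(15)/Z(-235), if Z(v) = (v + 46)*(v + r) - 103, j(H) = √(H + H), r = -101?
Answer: √30/63401 ≈ 8.6390e-5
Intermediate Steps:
j(H) = √2*√H (j(H) = √(2*H) = √2*√H)
Z(v) = -103 + (-101 + v)*(46 + v) (Z(v) = (v + 46)*(v - 101) - 103 = (46 + v)*(-101 + v) - 103 = (-101 + v)*(46 + v) - 103 = -103 + (-101 + v)*(46 + v))
j(15)/Z(-235) = (√2*√15)/(-4749 + (-235)² - 55*(-235)) = √30/(-4749 + 55225 + 12925) = √30/63401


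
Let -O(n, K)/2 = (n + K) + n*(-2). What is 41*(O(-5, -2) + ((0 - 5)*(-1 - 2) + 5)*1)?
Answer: 574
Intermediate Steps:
O(n, K) = -2*K + 2*n (O(n, K) = -2*((n + K) + n*(-2)) = -2*((K + n) - 2*n) = -2*(K - n) = -2*K + 2*n)
41*(O(-5, -2) + ((0 - 5)*(-1 - 2) + 5)*1) = 41*((-2*(-2) + 2*(-5)) + ((0 - 5)*(-1 - 2) + 5)*1) = 41*((4 - 10) + (-5*(-3) + 5)*1) = 41*(-6 + (15 + 5)*1) = 41*(-6 + 20*1) = 41*(-6 + 20) = 41*14 = 574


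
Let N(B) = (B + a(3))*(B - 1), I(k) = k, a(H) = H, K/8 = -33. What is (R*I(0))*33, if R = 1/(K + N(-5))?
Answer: 0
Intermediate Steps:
K = -264 (K = 8*(-33) = -264)
N(B) = (-1 + B)*(3 + B) (N(B) = (B + 3)*(B - 1) = (3 + B)*(-1 + B) = (-1 + B)*(3 + B))
R = -1/252 (R = 1/(-264 + (-3 + (-5)**2 + 2*(-5))) = 1/(-264 + (-3 + 25 - 10)) = 1/(-264 + 12) = 1/(-252) = -1/252 ≈ -0.0039683)
(R*I(0))*33 = -1/252*0*33 = 0*33 = 0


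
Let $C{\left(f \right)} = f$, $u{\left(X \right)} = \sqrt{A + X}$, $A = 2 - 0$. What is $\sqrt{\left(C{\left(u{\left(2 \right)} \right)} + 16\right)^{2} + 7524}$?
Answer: $6 \sqrt{218} \approx 88.589$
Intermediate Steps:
$A = 2$ ($A = 2 + 0 = 2$)
$u{\left(X \right)} = \sqrt{2 + X}$
$\sqrt{\left(C{\left(u{\left(2 \right)} \right)} + 16\right)^{2} + 7524} = \sqrt{\left(\sqrt{2 + 2} + 16\right)^{2} + 7524} = \sqrt{\left(\sqrt{4} + 16\right)^{2} + 7524} = \sqrt{\left(2 + 16\right)^{2} + 7524} = \sqrt{18^{2} + 7524} = \sqrt{324 + 7524} = \sqrt{7848} = 6 \sqrt{218}$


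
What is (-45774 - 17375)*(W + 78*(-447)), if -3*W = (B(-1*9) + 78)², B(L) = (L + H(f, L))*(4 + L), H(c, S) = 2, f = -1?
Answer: 7411608683/3 ≈ 2.4705e+9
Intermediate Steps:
B(L) = (2 + L)*(4 + L) (B(L) = (L + 2)*(4 + L) = (2 + L)*(4 + L))
W = -12769/3 (W = -((8 + (-1*9)² + 6*(-1*9)) + 78)²/3 = -((8 + (-9)² + 6*(-9)) + 78)²/3 = -((8 + 81 - 54) + 78)²/3 = -(35 + 78)²/3 = -⅓*113² = -⅓*12769 = -12769/3 ≈ -4256.3)
(-45774 - 17375)*(W + 78*(-447)) = (-45774 - 17375)*(-12769/3 + 78*(-447)) = -63149*(-12769/3 - 34866) = -63149*(-117367/3) = 7411608683/3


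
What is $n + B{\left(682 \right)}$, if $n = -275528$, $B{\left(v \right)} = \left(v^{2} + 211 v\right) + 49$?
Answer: $333547$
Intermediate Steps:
$B{\left(v \right)} = 49 + v^{2} + 211 v$
$n + B{\left(682 \right)} = -275528 + \left(49 + 682^{2} + 211 \cdot 682\right) = -275528 + \left(49 + 465124 + 143902\right) = -275528 + 609075 = 333547$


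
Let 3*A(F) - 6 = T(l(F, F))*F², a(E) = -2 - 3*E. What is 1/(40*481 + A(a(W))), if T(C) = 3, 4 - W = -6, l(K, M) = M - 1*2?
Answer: 1/20266 ≈ 4.9344e-5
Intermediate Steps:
l(K, M) = -2 + M (l(K, M) = M - 2 = -2 + M)
W = 10 (W = 4 - 1*(-6) = 4 + 6 = 10)
A(F) = 2 + F² (A(F) = 2 + (3*F²)/3 = 2 + F²)
1/(40*481 + A(a(W))) = 1/(40*481 + (2 + (-2 - 3*10)²)) = 1/(19240 + (2 + (-2 - 30)²)) = 1/(19240 + (2 + (-32)²)) = 1/(19240 + (2 + 1024)) = 1/(19240 + 1026) = 1/20266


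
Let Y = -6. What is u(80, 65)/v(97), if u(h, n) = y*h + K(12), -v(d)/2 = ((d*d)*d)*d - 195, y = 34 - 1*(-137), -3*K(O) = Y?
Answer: -6841/88529086 ≈ -7.7274e-5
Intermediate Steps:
K(O) = 2 (K(O) = -1/3*(-6) = 2)
y = 171 (y = 34 + 137 = 171)
v(d) = 390 - 2*d**4 (v(d) = -2*(((d*d)*d)*d - 195) = -2*((d**2*d)*d - 195) = -2*(d**3*d - 195) = -2*(d**4 - 195) = -2*(-195 + d**4) = 390 - 2*d**4)
u(h, n) = 2 + 171*h (u(h, n) = 171*h + 2 = 2 + 171*h)
u(80, 65)/v(97) = (2 + 171*80)/(390 - 2*97**4) = (2 + 13680)/(390 - 2*88529281) = 13682/(390 - 177058562) = 13682/(-177058172) = 13682*(-1/177058172) = -6841/88529086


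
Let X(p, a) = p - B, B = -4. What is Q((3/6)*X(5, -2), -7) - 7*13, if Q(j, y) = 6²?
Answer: -55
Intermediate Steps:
X(p, a) = 4 + p (X(p, a) = p - 1*(-4) = p + 4 = 4 + p)
Q(j, y) = 36
Q((3/6)*X(5, -2), -7) - 7*13 = 36 - 7*13 = 36 - 91 = -55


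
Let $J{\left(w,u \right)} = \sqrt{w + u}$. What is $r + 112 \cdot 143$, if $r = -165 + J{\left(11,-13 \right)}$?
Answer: $15851 + i \sqrt{2} \approx 15851.0 + 1.4142 i$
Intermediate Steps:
$J{\left(w,u \right)} = \sqrt{u + w}$
$r = -165 + i \sqrt{2}$ ($r = -165 + \sqrt{-13 + 11} = -165 + \sqrt{-2} = -165 + i \sqrt{2} \approx -165.0 + 1.4142 i$)
$r + 112 \cdot 143 = \left(-165 + i \sqrt{2}\right) + 112 \cdot 143 = \left(-165 + i \sqrt{2}\right) + 16016 = 15851 + i \sqrt{2}$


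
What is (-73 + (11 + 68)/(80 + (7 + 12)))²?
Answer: 51093904/9801 ≈ 5213.1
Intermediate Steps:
(-73 + (11 + 68)/(80 + (7 + 12)))² = (-73 + 79/(80 + 19))² = (-73 + 79/99)² = (-7148/99)² = 51093904/9801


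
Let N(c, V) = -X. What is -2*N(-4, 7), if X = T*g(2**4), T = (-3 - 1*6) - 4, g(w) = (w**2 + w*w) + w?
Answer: -13728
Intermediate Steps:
g(w) = w + 2*w**2 (g(w) = (w**2 + w**2) + w = 2*w**2 + w = w + 2*w**2)
T = -13 (T = (-3 - 6) - 4 = -9 - 4 = -13)
X = -6864 (X = -13*2**4*(1 + 2*2**4) = -208*(1 + 2*16) = -208*(1 + 32) = -208*33 = -13*528 = -6864)
N(c, V) = 6864 (N(c, V) = -1*(-6864) = 6864)
-2*N(-4, 7) = -2*6864 = -13728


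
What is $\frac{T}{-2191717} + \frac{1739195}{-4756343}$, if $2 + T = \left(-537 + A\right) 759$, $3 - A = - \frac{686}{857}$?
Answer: $- \frac{1617098252084729}{8933846043967867} \approx -0.18101$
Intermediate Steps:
$A = \frac{3257}{857}$ ($A = 3 - - \frac{686}{857} = 3 + \frac{686}{857} = \frac{3257}{857} \approx 3.8005$)
$T = - \frac{346828282}{857}$ ($T = -2 + \left(-537 + \frac{3257}{857}\right) 759 = -2 - \frac{346826568}{857} = - \frac{346828282}{857} \approx -4.047 \cdot 10^{5}$)
$\frac{T}{-2191717} + \frac{1739195}{-4756343} = - \frac{346828282}{857 \left(-2191717\right)} + \frac{1739195}{-4756343} = \left(- \frac{346828282}{857}\right) \left(- \frac{1}{2191717}\right) + 1739195 \left(- \frac{1}{4756343}\right) = \frac{346828282}{1878301469} - \frac{1739195}{4756343} = - \frac{1617098252084729}{8933846043967867}$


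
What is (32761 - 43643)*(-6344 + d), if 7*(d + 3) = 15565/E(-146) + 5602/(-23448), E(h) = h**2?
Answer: 7551478603069859/109335093 ≈ 6.9067e+7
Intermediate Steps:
d = -640663315/218670186 (d = -3 + (15565/((-146)**2) + 5602/(-23448))/7 = -3 + (15565/21316 + 5602*(-1/23448))/7 = -3 + (15565*(1/21316) - 2801/11724)/7 = -3 + (15565/21316 - 2801/11724)/7 = -3 + (1/7)*(15347243/31238598) = -3 + 15347243/218670186 = -640663315/218670186 ≈ -2.9298)
(32761 - 43643)*(-6344 + d) = (32761 - 43643)*(-6344 - 640663315/218670186) = -10882*(-1387884323299/218670186) = 7551478603069859/109335093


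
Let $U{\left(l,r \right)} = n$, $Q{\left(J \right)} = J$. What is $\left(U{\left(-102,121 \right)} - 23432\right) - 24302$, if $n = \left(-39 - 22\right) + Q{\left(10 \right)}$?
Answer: $-47785$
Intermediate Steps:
$n = -51$ ($n = \left(-39 - 22\right) + 10 = -61 + 10 = -51$)
$U{\left(l,r \right)} = -51$
$\left(U{\left(-102,121 \right)} - 23432\right) - 24302 = \left(-51 - 23432\right) - 24302 = -23483 - 24302 = -47785$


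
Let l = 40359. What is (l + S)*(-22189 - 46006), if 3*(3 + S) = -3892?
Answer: -7990817320/3 ≈ -2.6636e+9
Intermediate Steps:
S = -3901/3 (S = -3 + (⅓)*(-3892) = -3 - 3892/3 = -3901/3 ≈ -1300.3)
(l + S)*(-22189 - 46006) = (40359 - 3901/3)*(-22189 - 46006) = (117176/3)*(-68195) = -7990817320/3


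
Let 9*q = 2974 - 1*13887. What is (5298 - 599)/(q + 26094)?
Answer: 42291/223933 ≈ 0.18886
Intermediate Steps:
q = -10913/9 (q = (2974 - 1*13887)/9 = (2974 - 13887)/9 = (1/9)*(-10913) = -10913/9 ≈ -1212.6)
(5298 - 599)/(q + 26094) = (5298 - 599)/(-10913/9 + 26094) = 4699/(223933/9) = 4699*(9/223933) = 42291/223933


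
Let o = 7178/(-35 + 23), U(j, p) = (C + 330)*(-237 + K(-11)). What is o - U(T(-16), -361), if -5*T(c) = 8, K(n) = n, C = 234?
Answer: 835643/6 ≈ 1.3927e+5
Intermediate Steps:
T(c) = -8/5 (T(c) = -1/5*8 = -8/5)
U(j, p) = -139872 (U(j, p) = (234 + 330)*(-237 - 11) = 564*(-248) = -139872)
o = -3589/6 (o = 7178/(-12) = -1/12*7178 = -3589/6 ≈ -598.17)
o - U(T(-16), -361) = -3589/6 - 1*(-139872) = -3589/6 + 139872 = 835643/6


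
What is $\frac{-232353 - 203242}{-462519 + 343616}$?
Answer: $\frac{435595}{118903} \approx 3.6634$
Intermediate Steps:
$\frac{-232353 - 203242}{-462519 + 343616} = - \frac{435595}{-118903} = \left(-435595\right) \left(- \frac{1}{118903}\right) = \frac{435595}{118903}$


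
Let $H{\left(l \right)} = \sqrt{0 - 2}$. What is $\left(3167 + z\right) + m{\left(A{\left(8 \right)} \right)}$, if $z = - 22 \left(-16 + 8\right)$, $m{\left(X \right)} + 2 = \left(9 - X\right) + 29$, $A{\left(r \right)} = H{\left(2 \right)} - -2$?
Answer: $3377 - i \sqrt{2} \approx 3377.0 - 1.4142 i$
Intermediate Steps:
$H{\left(l \right)} = i \sqrt{2}$ ($H{\left(l \right)} = \sqrt{-2} = i \sqrt{2}$)
$A{\left(r \right)} = 2 + i \sqrt{2}$ ($A{\left(r \right)} = i \sqrt{2} - -2 = i \sqrt{2} + 2 = 2 + i \sqrt{2}$)
$m{\left(X \right)} = 36 - X$ ($m{\left(X \right)} = -2 + \left(\left(9 - X\right) + 29\right) = -2 - \left(-38 + X\right) = 36 - X$)
$z = 176$ ($z = \left(-22\right) \left(-8\right) = 176$)
$\left(3167 + z\right) + m{\left(A{\left(8 \right)} \right)} = \left(3167 + 176\right) + \left(36 - \left(2 + i \sqrt{2}\right)\right) = 3343 + \left(36 - \left(2 + i \sqrt{2}\right)\right) = 3343 + \left(34 - i \sqrt{2}\right) = 3377 - i \sqrt{2}$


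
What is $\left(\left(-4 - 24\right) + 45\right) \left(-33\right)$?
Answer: $-561$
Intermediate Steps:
$\left(\left(-4 - 24\right) + 45\right) \left(-33\right) = \left(-28 + 45\right) \left(-33\right) = 17 \left(-33\right) = -561$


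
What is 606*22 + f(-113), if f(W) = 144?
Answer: 13476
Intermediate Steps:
606*22 + f(-113) = 606*22 + 144 = 13332 + 144 = 13476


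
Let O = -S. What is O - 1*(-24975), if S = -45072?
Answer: 70047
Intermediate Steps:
O = 45072 (O = -1*(-45072) = 45072)
O - 1*(-24975) = 45072 - 1*(-24975) = 45072 + 24975 = 70047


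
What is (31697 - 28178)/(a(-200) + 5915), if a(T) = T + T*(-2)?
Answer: 3519/6115 ≈ 0.57547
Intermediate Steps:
a(T) = -T (a(T) = T - 2*T = -T)
(31697 - 28178)/(a(-200) + 5915) = (31697 - 28178)/(-1*(-200) + 5915) = 3519/(200 + 5915) = 3519/6115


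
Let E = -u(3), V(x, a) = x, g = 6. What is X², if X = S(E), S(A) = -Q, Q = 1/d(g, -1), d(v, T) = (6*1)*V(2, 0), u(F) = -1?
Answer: 1/144 ≈ 0.0069444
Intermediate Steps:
d(v, T) = 12 (d(v, T) = (6*1)*2 = 6*2 = 12)
Q = 1/12 ≈ 0.083333
E = 1 (E = -1*(-1) = 1)
S(A) = -1/12 (S(A) = -1*1/12 = -1/12)
X = -1/12 ≈ -0.083333
X² = (-1/12)² = 1/144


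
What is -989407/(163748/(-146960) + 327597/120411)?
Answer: -1459012588605660/2368882891 ≈ -6.1591e+5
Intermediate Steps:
-989407/(163748/(-146960) + 327597/120411) = -989407/(163748*(-1/146960) + 327597*(1/120411)) = -989407/(-40937/36740 + 109199/40137) = -989407/2368882891/1474633380 = -989407*1474633380/2368882891 = -1459012588605660/2368882891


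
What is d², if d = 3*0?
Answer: 0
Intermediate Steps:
d = 0
d² = 0² = 0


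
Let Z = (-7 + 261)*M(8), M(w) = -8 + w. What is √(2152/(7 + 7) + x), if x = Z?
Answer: 2*√1883/7 ≈ 12.398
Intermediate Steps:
Z = 0 (Z = (-7 + 261)*(-8 + 8) = 254*0 = 0)
x = 0
√(2152/(7 + 7) + x) = √(2152/(7 + 7) + 0) = √(2152/14 + 0) = √((1/14)*2152 + 0) = √(1076/7 + 0) = √(1076/7) = 2*√1883/7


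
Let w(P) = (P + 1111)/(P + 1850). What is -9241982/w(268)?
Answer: -19574517876/1379 ≈ -1.4195e+7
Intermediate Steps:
w(P) = (1111 + P)/(1850 + P)
-9241982/w(268) = -9241982*(1850 + 268)/(1111 + 268) = -9241982/(1379/2118) = -9241982/((1/2118)*1379) = -9241982/1379/2118 = -9241982*2118/1379 = -19574517876/1379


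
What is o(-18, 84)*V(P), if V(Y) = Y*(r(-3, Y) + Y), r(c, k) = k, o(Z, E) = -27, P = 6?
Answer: -1944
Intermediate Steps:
V(Y) = 2*Y² (V(Y) = Y*(Y + Y) = Y*(2*Y) = 2*Y²)
o(-18, 84)*V(P) = -54*6² = -54*36 = -27*72 = -1944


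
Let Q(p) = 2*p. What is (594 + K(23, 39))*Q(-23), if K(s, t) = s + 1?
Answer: -28428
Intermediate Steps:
K(s, t) = 1 + s
(594 + K(23, 39))*Q(-23) = (594 + (1 + 23))*(2*(-23)) = (594 + 24)*(-46) = 618*(-46) = -28428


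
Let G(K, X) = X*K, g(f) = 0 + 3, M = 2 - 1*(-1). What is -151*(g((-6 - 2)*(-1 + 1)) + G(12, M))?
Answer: -5889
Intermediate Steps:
M = 3 (M = 2 + 1 = 3)
g(f) = 3
G(K, X) = K*X
-151*(g((-6 - 2)*(-1 + 1)) + G(12, M)) = -151*(3 + 12*3) = -151*(3 + 36) = -151*39 = -5889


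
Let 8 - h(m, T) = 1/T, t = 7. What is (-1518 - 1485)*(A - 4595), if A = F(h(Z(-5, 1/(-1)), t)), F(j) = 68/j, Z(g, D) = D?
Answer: 68863977/5 ≈ 1.3773e+7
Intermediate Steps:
h(m, T) = 8 - 1/T
A = 476/55 (A = 68/(8 - 1/7) = 68/(8 - 1*⅐) = 68/(8 - ⅐) = 68/(55/7) = 68*(7/55) = 476/55 ≈ 8.6545)
(-1518 - 1485)*(A - 4595) = (-1518 - 1485)*(476/55 - 4595) = -3003*(-252249/55) = 68863977/5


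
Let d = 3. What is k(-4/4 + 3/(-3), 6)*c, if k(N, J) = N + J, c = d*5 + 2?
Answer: 68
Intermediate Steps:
c = 17 (c = 3*5 + 2 = 15 + 2 = 17)
k(N, J) = J + N
k(-4/4 + 3/(-3), 6)*c = (6 + (-4/4 + 3/(-3)))*17 = (6 + (-4*¼ + 3*(-⅓)))*17 = (6 + (-1 - 1))*17 = (6 - 2)*17 = 4*17 = 68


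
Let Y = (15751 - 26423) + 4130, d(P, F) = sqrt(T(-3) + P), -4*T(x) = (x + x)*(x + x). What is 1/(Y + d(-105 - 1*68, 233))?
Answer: -3271/21398973 - I*sqrt(182)/42797946 ≈ -0.00015286 - 3.1522e-7*I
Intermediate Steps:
T(x) = -x**2 (T(x) = -(x + x)*(x + x)/4 = -2*x*2*x/4 = -x**2)
d(P, F) = sqrt(-9 + P) (d(P, F) = sqrt(-1*(-3)**2 + P) = sqrt(-1*9 + P) = sqrt(-9 + P))
Y = -6542 (Y = -10672 + 4130 = -6542)
1/(Y + d(-105 - 1*68, 233)) = 1/(-6542 + sqrt(-9 + (-105 - 1*68))) = 1/(-6542 + sqrt(-9 + (-105 - 68))) = 1/(-6542 + sqrt(-9 - 173)) = 1/(-6542 + sqrt(-182)) = 1/(-6542 + I*sqrt(182))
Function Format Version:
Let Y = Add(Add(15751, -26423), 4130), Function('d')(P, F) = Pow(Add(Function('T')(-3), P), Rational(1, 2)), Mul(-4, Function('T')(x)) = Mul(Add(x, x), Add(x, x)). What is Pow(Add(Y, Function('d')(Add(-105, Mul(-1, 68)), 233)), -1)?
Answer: Add(Rational(-3271, 21398973), Mul(Rational(-1, 42797946), I, Pow(182, Rational(1, 2)))) ≈ Add(-0.00015286, Mul(-3.1522e-7, I))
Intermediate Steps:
Function('T')(x) = Mul(-1, Pow(x, 2)) (Function('T')(x) = Mul(Rational(-1, 4), Mul(Add(x, x), Add(x, x))) = Mul(Rational(-1, 4), Mul(Mul(2, x), Mul(2, x))) = Mul(Rational(-1, 4), Mul(4, Pow(x, 2))) = Mul(-1, Pow(x, 2)))
Function('d')(P, F) = Pow(Add(-9, P), Rational(1, 2)) (Function('d')(P, F) = Pow(Add(Mul(-1, Pow(-3, 2)), P), Rational(1, 2)) = Pow(Add(Mul(-1, 9), P), Rational(1, 2)) = Pow(Add(-9, P), Rational(1, 2)))
Y = -6542 (Y = Add(-10672, 4130) = -6542)
Pow(Add(Y, Function('d')(Add(-105, Mul(-1, 68)), 233)), -1) = Pow(Add(-6542, Pow(Add(-9, Add(-105, Mul(-1, 68))), Rational(1, 2))), -1) = Pow(Add(-6542, Pow(Add(-9, Add(-105, -68)), Rational(1, 2))), -1) = Pow(Add(-6542, Pow(Add(-9, -173), Rational(1, 2))), -1) = Pow(Add(-6542, Pow(-182, Rational(1, 2))), -1) = Pow(Add(-6542, Mul(I, Pow(182, Rational(1, 2)))), -1)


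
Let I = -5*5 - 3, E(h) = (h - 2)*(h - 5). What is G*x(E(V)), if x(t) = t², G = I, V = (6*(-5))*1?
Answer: -35123200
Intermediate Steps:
V = -30 (V = -30*1 = -30)
E(h) = (-5 + h)*(-2 + h) (E(h) = (-2 + h)*(-5 + h) = (-5 + h)*(-2 + h))
I = -28 (I = -25 - 3 = -28)
G = -28
G*x(E(V)) = -28*(10 + (-30)² - 7*(-30))² = -28*(10 + 900 + 210)² = -28*1120² = -28*1254400 = -35123200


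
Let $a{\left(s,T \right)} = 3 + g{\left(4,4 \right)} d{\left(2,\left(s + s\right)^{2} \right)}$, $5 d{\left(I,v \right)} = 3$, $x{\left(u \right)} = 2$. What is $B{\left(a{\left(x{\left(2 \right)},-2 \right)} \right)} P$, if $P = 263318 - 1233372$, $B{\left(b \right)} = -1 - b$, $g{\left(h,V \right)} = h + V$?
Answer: $\frac{42682376}{5} \approx 8.5365 \cdot 10^{6}$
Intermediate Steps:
$g{\left(h,V \right)} = V + h$
$d{\left(I,v \right)} = \frac{3}{5}$ ($d{\left(I,v \right)} = \frac{1}{5} \cdot 3 = \frac{3}{5}$)
$a{\left(s,T \right)} = \frac{39}{5}$ ($a{\left(s,T \right)} = 3 + \left(4 + 4\right) \frac{3}{5} = 3 + 8 \cdot \frac{3}{5} = 3 + \frac{24}{5} = \frac{39}{5}$)
$P = -970054$
$B{\left(a{\left(x{\left(2 \right)},-2 \right)} \right)} P = \left(-1 - \frac{39}{5}\right) \left(-970054\right) = \left(- \frac{44}{5}\right) \left(-970054\right) = \frac{42682376}{5}$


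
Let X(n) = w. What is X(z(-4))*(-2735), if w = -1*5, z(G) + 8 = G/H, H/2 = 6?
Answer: 13675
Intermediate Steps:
H = 12 (H = 2*6 = 12)
z(G) = -8 + G/12
w = -5
X(n) = -5
X(z(-4))*(-2735) = -5*(-2735) = 13675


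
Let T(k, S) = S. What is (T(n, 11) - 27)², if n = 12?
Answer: 256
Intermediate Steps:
(T(n, 11) - 27)² = (11 - 27)² = (-16)² = 256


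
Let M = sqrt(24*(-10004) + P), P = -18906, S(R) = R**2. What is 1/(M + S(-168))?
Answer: 1568/44269621 - I*sqrt(28778)/265617726 ≈ 3.5419e-5 - 6.3867e-7*I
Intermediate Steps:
M = 3*I*sqrt(28778) (M = sqrt(24*(-10004) - 18906) = sqrt(-240096 - 18906) = sqrt(-259002) = 3*I*sqrt(28778) ≈ 508.92*I)
1/(M + S(-168)) = 1/(3*I*sqrt(28778) + (-168)**2) = 1/(3*I*sqrt(28778) + 28224) = 1/(28224 + 3*I*sqrt(28778))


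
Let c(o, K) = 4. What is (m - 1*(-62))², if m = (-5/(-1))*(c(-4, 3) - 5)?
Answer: 3249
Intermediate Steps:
m = -5 (m = (-5/(-1))*(4 - 5) = -5*(-1)*(-1) = 5*(-1) = -5)
(m - 1*(-62))² = (-5 - 1*(-62))² = (-5 + 62)² = 57² = 3249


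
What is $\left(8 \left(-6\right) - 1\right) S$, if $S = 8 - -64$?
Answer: $-3528$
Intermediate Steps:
$S = 72$ ($S = 8 + 64 = 72$)
$\left(8 \left(-6\right) - 1\right) S = \left(8 \left(-6\right) - 1\right) 72 = \left(-48 - 1\right) 72 = \left(-49\right) 72 = -3528$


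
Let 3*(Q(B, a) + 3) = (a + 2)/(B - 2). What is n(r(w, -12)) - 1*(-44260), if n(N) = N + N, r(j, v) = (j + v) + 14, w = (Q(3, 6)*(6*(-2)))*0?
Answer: 44264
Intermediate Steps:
Q(B, a) = -3 + (2 + a)/(3*(-2 + B)) (Q(B, a) = -3 + ((a + 2)/(B - 2))/3 = -3 + ((2 + a)/(-2 + B))/3 = -3 + (2 + a)/(3*(-2 + B)))
w = 0 (w = (((20 + 6 - 9*3)/(3*(-2 + 3)))*(6*(-2)))*0 = (((1/3)*(20 + 6 - 27)/1)*(-12))*0 = (((1/3)*1*(-1))*(-12))*0 = -1/3*(-12)*0 = 4*0 = 0)
r(j, v) = 14 + j + v
n(N) = 2*N
n(r(w, -12)) - 1*(-44260) = 2*(14 + 0 - 12) - 1*(-44260) = 2*2 + 44260 = 4 + 44260 = 44264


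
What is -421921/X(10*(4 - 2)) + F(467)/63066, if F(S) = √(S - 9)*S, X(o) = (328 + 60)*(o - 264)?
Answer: 421921/94672 + 467*√458/63066 ≈ 4.6151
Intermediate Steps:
X(o) = -102432 + 388*o (X(o) = 388*(-264 + o) = -102432 + 388*o)
F(S) = S*√(-9 + S) (F(S) = √(-9 + S)*S = S*√(-9 + S))
-421921/X(10*(4 - 2)) + F(467)/63066 = -421921/(-102432 + 388*(10*(4 - 2))) + (467*√(-9 + 467))/63066 = -421921/(-102432 + 388*(10*2)) + (467*√458)*(1/63066) = -421921/(-102432 + 388*20) + 467*√458/63066 = -421921/(-102432 + 7760) + 467*√458/63066 = -421921/(-94672) + 467*√458/63066 = -421921*(-1/94672) + 467*√458/63066 = 421921/94672 + 467*√458/63066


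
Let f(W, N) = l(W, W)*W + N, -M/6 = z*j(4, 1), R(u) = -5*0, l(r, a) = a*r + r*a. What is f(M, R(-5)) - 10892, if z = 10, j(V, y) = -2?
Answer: 3445108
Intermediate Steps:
l(r, a) = 2*a*r (l(r, a) = a*r + a*r = 2*a*r)
R(u) = 0
M = 120 (M = -60*(-2) = -6*(-20) = 120)
f(W, N) = N + 2*W³ (f(W, N) = (2*W*W)*W + N = (2*W²)*W + N = 2*W³ + N = N + 2*W³)
f(M, R(-5)) - 10892 = (0 + 2*120³) - 10892 = (0 + 2*1728000) - 10892 = (0 + 3456000) - 10892 = 3456000 - 10892 = 3445108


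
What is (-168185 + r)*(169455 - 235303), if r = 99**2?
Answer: 10429269632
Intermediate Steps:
r = 9801
(-168185 + r)*(169455 - 235303) = (-168185 + 9801)*(169455 - 235303) = -158384*(-65848) = 10429269632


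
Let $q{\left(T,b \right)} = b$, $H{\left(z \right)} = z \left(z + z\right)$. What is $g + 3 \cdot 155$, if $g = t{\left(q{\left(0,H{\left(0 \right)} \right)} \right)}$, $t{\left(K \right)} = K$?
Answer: $465$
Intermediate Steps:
$H{\left(z \right)} = 2 z^{2}$ ($H{\left(z \right)} = z 2 z = 2 z^{2}$)
$g = 0$ ($g = 2 \cdot 0^{2} = 2 \cdot 0 = 0$)
$g + 3 \cdot 155 = 0 + 3 \cdot 155 = 0 + 465 = 465$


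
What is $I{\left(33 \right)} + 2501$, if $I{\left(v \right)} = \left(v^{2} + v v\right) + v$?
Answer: $4712$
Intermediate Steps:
$I{\left(v \right)} = v + 2 v^{2}$ ($I{\left(v \right)} = \left(v^{2} + v^{2}\right) + v = 2 v^{2} + v = v + 2 v^{2}$)
$I{\left(33 \right)} + 2501 = 33 \left(1 + 2 \cdot 33\right) + 2501 = 33 \left(1 + 66\right) + 2501 = 33 \cdot 67 + 2501 = 2211 + 2501 = 4712$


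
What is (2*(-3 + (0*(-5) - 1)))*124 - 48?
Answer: -1040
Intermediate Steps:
(2*(-3 + (0*(-5) - 1)))*124 - 48 = (2*(-3 + (0 - 1)))*124 - 48 = (2*(-3 - 1))*124 - 48 = (2*(-4))*124 - 48 = -8*124 - 48 = -992 - 48 = -1040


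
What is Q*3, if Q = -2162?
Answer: -6486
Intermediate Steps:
Q*3 = -2162*3 = -6486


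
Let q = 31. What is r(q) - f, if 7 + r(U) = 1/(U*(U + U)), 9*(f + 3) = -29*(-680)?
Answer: -37971023/17298 ≈ -2195.1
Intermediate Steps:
f = 19693/9 (f = -3 + (-29*(-680))/9 = -3 + (1/9)*19720 = -3 + 19720/9 = 19693/9 ≈ 2188.1)
r(U) = -7 + 1/(2*U**2) (r(U) = -7 + 1/(U*(U + U)) = -7 + 1/(U*(2*U)) = -7 + 1/(2*U**2))
r(q) - f = (-7 + (1/2)/31**2) - 1*19693/9 = (-7 + (1/2)*(1/961)) - 19693/9 = (-7 + 1/1922) - 19693/9 = -13453/1922 - 19693/9 = -37971023/17298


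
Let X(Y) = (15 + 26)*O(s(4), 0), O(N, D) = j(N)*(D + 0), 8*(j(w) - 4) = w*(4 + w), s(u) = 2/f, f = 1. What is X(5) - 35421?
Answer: -35421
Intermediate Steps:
s(u) = 2 (s(u) = 2/1 = 2*1 = 2)
j(w) = 4 + w*(4 + w)/8 (j(w) = 4 + (w*(4 + w))/8 = 4 + w*(4 + w)/8)
O(N, D) = D*(4 + N/2 + N**2/8) (O(N, D) = (4 + N/2 + N**2/8)*(D + 0) = (4 + N/2 + N**2/8)*D = D*(4 + N/2 + N**2/8))
X(Y) = 0 (X(Y) = (15 + 26)*((1/8)*0*(32 + 2**2 + 4*2)) = 41*((1/8)*0*(32 + 4 + 8)) = 41*((1/8)*0*44) = 41*0 = 0)
X(5) - 35421 = 0 - 35421 = -35421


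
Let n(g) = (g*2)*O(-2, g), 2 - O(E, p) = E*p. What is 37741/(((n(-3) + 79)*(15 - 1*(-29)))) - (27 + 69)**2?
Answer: -3793561/412 ≈ -9207.7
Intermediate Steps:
O(E, p) = 2 - E*p
n(g) = 2*g*(2 + 2*g) (n(g) = (g*2)*(2 - 1*(-2)*g) = (2*g)*(2 + 2*g) = 2*g*(2 + 2*g))
37741/(((n(-3) + 79)*(15 - 1*(-29)))) - (27 + 69)**2 = 37741/(((4*(-3)*(1 - 3) + 79)*(15 - 1*(-29)))) - (27 + 69)**2 = 37741/(((4*(-3)*(-2) + 79)*(15 + 29))) - 1*96**2 = 37741/(((24 + 79)*44)) - 1*9216 = 37741/((103*44)) - 9216 = 37741/4532 - 9216 = 37741*(1/4532) - 9216 = 3431/412 - 9216 = -3793561/412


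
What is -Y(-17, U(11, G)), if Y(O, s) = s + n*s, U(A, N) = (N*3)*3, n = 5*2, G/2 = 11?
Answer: -2178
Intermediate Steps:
G = 22 (G = 2*11 = 22)
n = 10
U(A, N) = 9*N (U(A, N) = (3*N)*3 = 9*N)
Y(O, s) = 11*s (Y(O, s) = s + 10*s = 11*s)
-Y(-17, U(11, G)) = -11*9*22 = -11*198 = -1*2178 = -2178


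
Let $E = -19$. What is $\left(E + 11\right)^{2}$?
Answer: $64$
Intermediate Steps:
$\left(E + 11\right)^{2} = \left(-19 + 11\right)^{2} = \left(-8\right)^{2} = 64$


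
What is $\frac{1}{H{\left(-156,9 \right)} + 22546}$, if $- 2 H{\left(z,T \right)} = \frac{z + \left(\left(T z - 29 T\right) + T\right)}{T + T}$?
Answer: $\frac{3}{67789} \approx 4.4255 \cdot 10^{-5}$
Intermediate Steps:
$H{\left(z,T \right)} = - \frac{z - 28 T + T z}{4 T}$ ($H{\left(z,T \right)} = - \frac{\left(z + \left(\left(T z - 29 T\right) + T\right)\right) \frac{1}{T + T}}{2} = - \frac{\left(z + \left(\left(- 29 T + T z\right) + T\right)\right) \frac{1}{2 T}}{2} = - \frac{\left(z + \left(- 28 T + T z\right)\right) \frac{1}{2 T}}{2} = - \frac{\left(z - 28 T + T z\right) \frac{1}{2 T}}{2} = - \frac{\frac{1}{2} \frac{1}{T} \left(z - 28 T + T z\right)}{2} = - \frac{z - 28 T + T z}{4 T}$)
$\frac{1}{H{\left(-156,9 \right)} + 22546} = \frac{1}{\left(7 - -39 - - \frac{39}{9}\right) + 22546} = \frac{1}{\left(7 + 39 - \left(-39\right) \frac{1}{9}\right) + 22546} = \frac{1}{\left(7 + 39 + \frac{13}{3}\right) + 22546} = \frac{1}{\frac{151}{3} + 22546} = \frac{1}{\frac{67789}{3}} = \frac{3}{67789}$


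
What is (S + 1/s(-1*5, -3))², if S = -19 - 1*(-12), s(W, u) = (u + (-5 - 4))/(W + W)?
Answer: 1369/36 ≈ 38.028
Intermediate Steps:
s(W, u) = (-9 + u)/(2*W) (s(W, u) = (u - 9)/((2*W)) = (-9 + u)*(1/(2*W)) = (-9 + u)/(2*W))
S = -7 (S = -19 + 12 = -7)
(S + 1/s(-1*5, -3))² = (-7 + 1/((-9 - 3)/(2*((-1*5)))))² = (-7 + 1/((½)*(-12)/(-5)))² = (-7 + 1/((½)*(-⅕)*(-12)))² = (-7 + 1/(6/5))² = (-7 + ⅚)² = (-37/6)² = 1369/36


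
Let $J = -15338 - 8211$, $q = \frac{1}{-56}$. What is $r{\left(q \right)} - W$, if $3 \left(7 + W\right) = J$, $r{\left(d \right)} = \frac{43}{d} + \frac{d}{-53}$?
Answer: $\frac{48514931}{8904} \approx 5448.7$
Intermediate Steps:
$q = - \frac{1}{56} \approx -0.017857$
$J = -23549$ ($J = -15338 - 8211 = -23549$)
$r{\left(d \right)} = \frac{43}{d} - \frac{d}{53}$ ($r{\left(d \right)} = \frac{43}{d} + d \left(- \frac{1}{53}\right) = \frac{43}{d} - \frac{d}{53}$)
$W = - \frac{23570}{3}$ ($W = -7 + \frac{1}{3} \left(-23549\right) = -7 - \frac{23549}{3} = - \frac{23570}{3} \approx -7856.7$)
$r{\left(q \right)} - W = \left(\frac{43}{- \frac{1}{56}} - - \frac{1}{2968}\right) - - \frac{23570}{3} = \left(43 \left(-56\right) + \frac{1}{2968}\right) + \frac{23570}{3} = \left(-2408 + \frac{1}{2968}\right) + \frac{23570}{3} = - \frac{7146943}{2968} + \frac{23570}{3} = \frac{48514931}{8904}$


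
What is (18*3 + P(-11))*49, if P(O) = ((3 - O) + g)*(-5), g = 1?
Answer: -1029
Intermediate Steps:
P(O) = -20 + 5*O (P(O) = ((3 - O) + 1)*(-5) = (4 - O)*(-5) = -20 + 5*O)
(18*3 + P(-11))*49 = (18*3 + (-20 + 5*(-11)))*49 = (54 + (-20 - 55))*49 = (54 - 75)*49 = -21*49 = -1029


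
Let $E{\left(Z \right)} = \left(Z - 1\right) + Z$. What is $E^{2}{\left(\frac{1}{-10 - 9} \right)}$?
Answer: $\frac{441}{361} \approx 1.2216$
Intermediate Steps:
$E{\left(Z \right)} = -1 + 2 Z$ ($E{\left(Z \right)} = \left(-1 + Z\right) + Z = -1 + 2 Z$)
$E^{2}{\left(\frac{1}{-10 - 9} \right)} = \left(-1 + \frac{2}{-10 - 9}\right)^{2} = \left(-1 + \frac{2}{-19}\right)^{2} = \left(-1 + 2 \left(- \frac{1}{19}\right)\right)^{2} = \left(-1 - \frac{2}{19}\right)^{2} = \left(- \frac{21}{19}\right)^{2} = \frac{441}{361}$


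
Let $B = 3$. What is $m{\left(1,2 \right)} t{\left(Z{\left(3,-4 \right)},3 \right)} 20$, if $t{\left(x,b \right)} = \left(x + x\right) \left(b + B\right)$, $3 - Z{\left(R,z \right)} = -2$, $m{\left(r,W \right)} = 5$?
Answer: $6000$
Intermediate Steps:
$Z{\left(R,z \right)} = 5$ ($Z{\left(R,z \right)} = 3 - -2 = 3 + 2 = 5$)
$t{\left(x,b \right)} = 2 x \left(3 + b\right)$ ($t{\left(x,b \right)} = \left(x + x\right) \left(b + 3\right) = 2 x \left(3 + b\right)$)
$m{\left(1,2 \right)} t{\left(Z{\left(3,-4 \right)},3 \right)} 20 = 5 \cdot 2 \cdot 5 \left(3 + 3\right) 20 = 5 \cdot 2 \cdot 5 \cdot 6 \cdot 20 = 5 \cdot 60 \cdot 20 = 300 \cdot 20 = 6000$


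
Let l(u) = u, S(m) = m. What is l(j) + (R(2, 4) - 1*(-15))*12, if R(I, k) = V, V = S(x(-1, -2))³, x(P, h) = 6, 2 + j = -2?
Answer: 2768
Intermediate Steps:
j = -4 (j = -2 - 2 = -4)
V = 216 (V = 6³ = 216)
R(I, k) = 216
l(j) + (R(2, 4) - 1*(-15))*12 = -4 + (216 - 1*(-15))*12 = -4 + (216 + 15)*12 = -4 + 231*12 = -4 + 2772 = 2768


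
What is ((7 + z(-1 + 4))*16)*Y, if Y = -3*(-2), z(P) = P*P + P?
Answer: 1824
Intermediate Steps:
z(P) = P + P² (z(P) = P² + P = P + P²)
Y = 6
((7 + z(-1 + 4))*16)*Y = ((7 + (-1 + 4)*(1 + (-1 + 4)))*16)*6 = ((7 + 3*(1 + 3))*16)*6 = ((7 + 3*4)*16)*6 = ((7 + 12)*16)*6 = (19*16)*6 = 304*6 = 1824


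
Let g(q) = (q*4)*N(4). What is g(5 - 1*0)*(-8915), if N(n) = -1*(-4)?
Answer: -713200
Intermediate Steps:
N(n) = 4
g(q) = 16*q (g(q) = (q*4)*4 = (4*q)*4 = 16*q)
g(5 - 1*0)*(-8915) = (16*(5 - 1*0))*(-8915) = (16*(5 + 0))*(-8915) = (16*5)*(-8915) = 80*(-8915) = -713200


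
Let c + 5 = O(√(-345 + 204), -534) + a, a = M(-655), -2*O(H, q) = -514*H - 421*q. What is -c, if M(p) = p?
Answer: 113067 - 257*I*√141 ≈ 1.1307e+5 - 3051.7*I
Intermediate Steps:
O(H, q) = 257*H + 421*q/2 (O(H, q) = -(-514*H - 421*q)/2 = 257*H + 421*q/2)
a = -655
c = -113067 + 257*I*√141 (c = -5 + ((257*√(-345 + 204) + (421/2)*(-534)) - 655) = -5 + ((257*√(-141) - 112407) - 655) = -5 + ((257*(I*√141) - 112407) - 655) = -5 + ((257*I*√141 - 112407) - 655) = -5 + ((-112407 + 257*I*√141) - 655) = -5 + (-113062 + 257*I*√141) = -113067 + 257*I*√141 ≈ -1.1307e+5 + 3051.7*I)
-c = -(-113067 + 257*I*√141) = 113067 - 257*I*√141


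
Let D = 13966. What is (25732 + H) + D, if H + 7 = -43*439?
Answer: 20814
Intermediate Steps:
H = -18884 (H = -7 - 43*439 = -7 - 18877 = -18884)
(25732 + H) + D = (25732 - 18884) + 13966 = 6848 + 13966 = 20814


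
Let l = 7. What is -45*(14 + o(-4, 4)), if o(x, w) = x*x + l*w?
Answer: -2610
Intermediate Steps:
o(x, w) = x² + 7*w (o(x, w) = x*x + 7*w = x² + 7*w)
-45*(14 + o(-4, 4)) = -45*(14 + ((-4)² + 7*4)) = -45*(14 + (16 + 28)) = -45*(14 + 44) = -45*58 = -2610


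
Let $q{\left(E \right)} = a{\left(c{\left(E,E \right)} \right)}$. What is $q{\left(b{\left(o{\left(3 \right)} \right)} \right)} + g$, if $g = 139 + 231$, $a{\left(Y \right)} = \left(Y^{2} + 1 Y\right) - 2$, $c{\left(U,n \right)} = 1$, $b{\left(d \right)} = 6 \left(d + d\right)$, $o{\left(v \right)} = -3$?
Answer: $370$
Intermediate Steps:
$b{\left(d \right)} = 12 d$ ($b{\left(d \right)} = 6 \cdot 2 d = 12 d$)
$a{\left(Y \right)} = -2 + Y + Y^{2}$ ($a{\left(Y \right)} = \left(Y^{2} + Y\right) - 2 = \left(Y + Y^{2}\right) - 2 = -2 + Y + Y^{2}$)
$g = 370$
$q{\left(E \right)} = 0$ ($q{\left(E \right)} = -2 + 1 + 1^{2} = -2 + 1 + 1 = 0$)
$q{\left(b{\left(o{\left(3 \right)} \right)} \right)} + g = 0 + 370 = 370$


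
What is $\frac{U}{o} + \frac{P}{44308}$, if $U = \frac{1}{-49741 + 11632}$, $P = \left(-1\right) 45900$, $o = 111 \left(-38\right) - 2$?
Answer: $- \frac{1845409259423}{1781402918460} \approx -1.0359$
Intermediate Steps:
$o = -4220$ ($o = -4218 - 2 = -4220$)
$P = -45900$
$U = - \frac{1}{38109}$ ($U = \frac{1}{-38109} = - \frac{1}{38109} \approx -2.6241 \cdot 10^{-5}$)
$\frac{U}{o} + \frac{P}{44308} = - \frac{1}{38109 \left(-4220\right)} - \frac{45900}{44308} = \left(- \frac{1}{38109}\right) \left(- \frac{1}{4220}\right) - \frac{11475}{11077} = \frac{1}{160819980} - \frac{11475}{11077} = - \frac{1845409259423}{1781402918460}$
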